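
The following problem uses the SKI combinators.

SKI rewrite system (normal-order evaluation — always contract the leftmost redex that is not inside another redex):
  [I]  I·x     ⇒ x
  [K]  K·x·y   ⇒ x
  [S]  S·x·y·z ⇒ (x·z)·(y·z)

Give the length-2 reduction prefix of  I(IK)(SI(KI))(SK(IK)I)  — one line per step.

Answer: after 2 steps: K(SI(KI))(SK(IK)I)

Working:
  start: I(IK)(SI(KI))(SK(IK)I)
  step 1: IK(SI(KI))(SK(IK)I)
  step 2: K(SI(KI))(SK(IK)I)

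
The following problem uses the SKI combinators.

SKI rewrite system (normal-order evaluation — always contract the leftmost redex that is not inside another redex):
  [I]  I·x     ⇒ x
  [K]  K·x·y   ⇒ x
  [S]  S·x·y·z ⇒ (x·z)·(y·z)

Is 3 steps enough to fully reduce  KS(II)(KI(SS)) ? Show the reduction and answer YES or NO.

  start: KS(II)(KI(SS))
  [1] S(KI(SS))
  [2] SI

Answer: YES — reaches normal form SI in 2 ≤ 3 steps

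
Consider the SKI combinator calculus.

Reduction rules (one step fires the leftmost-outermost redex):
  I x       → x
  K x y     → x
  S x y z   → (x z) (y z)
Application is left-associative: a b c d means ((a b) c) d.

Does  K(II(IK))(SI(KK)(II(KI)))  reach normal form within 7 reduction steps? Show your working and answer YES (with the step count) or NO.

  start: K(II(IK))(SI(KK)(II(KI)))
  [1] II(IK)
  [2] I(IK)
  [3] IK
  [4] K

Answer: YES — reaches normal form K in 4 ≤ 7 steps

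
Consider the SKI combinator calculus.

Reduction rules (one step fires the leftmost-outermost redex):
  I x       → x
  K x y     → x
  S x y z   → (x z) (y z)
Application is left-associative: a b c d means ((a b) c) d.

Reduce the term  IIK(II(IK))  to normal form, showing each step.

  start: IIK(II(IK))
  step 1: IK(II(IK))
  step 2: K(II(IK))
  step 3: K(I(IK))
  step 4: K(IK)
  step 5: KK

Answer: normal form = KK  (in 5 steps)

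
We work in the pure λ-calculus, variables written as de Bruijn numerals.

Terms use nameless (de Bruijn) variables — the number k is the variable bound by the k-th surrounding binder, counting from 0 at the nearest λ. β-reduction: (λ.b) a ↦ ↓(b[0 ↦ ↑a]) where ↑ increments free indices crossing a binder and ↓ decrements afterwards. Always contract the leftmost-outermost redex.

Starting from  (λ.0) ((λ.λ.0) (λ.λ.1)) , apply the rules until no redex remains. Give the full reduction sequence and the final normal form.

Answer: normal form = λ.0  (in 2 steps)

Working:
  start: (λ.0) ((λ.λ.0) (λ.λ.1))
  →1  (λ.λ.0) (λ.λ.1)
  →2  λ.0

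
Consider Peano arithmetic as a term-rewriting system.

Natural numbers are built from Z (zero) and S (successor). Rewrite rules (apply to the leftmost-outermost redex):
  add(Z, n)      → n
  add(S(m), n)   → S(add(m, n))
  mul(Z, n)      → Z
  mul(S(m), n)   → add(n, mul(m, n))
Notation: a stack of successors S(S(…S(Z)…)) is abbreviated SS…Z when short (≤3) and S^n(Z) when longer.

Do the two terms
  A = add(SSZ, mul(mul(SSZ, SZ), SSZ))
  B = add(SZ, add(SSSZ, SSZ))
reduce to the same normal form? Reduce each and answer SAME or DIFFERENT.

Term A:
  start: add(SSZ, mul(mul(SSZ, SZ), SSZ))
  step 1: S(add(SZ, mul(mul(SSZ, SZ), SSZ)))
  step 2: S(S(add(Z, mul(mul(SSZ, SZ), SSZ))))
  step 3: S(S(mul(mul(SSZ, SZ), SSZ)))
  step 4: S(S(mul(add(SZ, mul(SZ, SZ)), SSZ)))
  step 5: S(S(mul(S(add(Z, mul(SZ, SZ))), SSZ)))
  step 6: S(S(add(SSZ, mul(add(Z, mul(SZ, SZ)), SSZ))))
  step 7: S(S(S(add(SZ, mul(add(Z, mul(SZ, SZ)), SSZ)))))
  step 8: S(S(S(S(add(Z, mul(add(Z, mul(SZ, SZ)), SSZ))))))
  step 9: S(S(S(S(mul(add(Z, mul(SZ, SZ)), SSZ)))))
  step 10: S(S(S(S(mul(mul(SZ, SZ), SSZ)))))
  step 11: S(S(S(S(mul(add(SZ, mul(Z, SZ)), SSZ)))))
  step 12: S(S(S(S(mul(S(add(Z, mul(Z, SZ))), SSZ)))))
  step 13: S(S(S(S(add(SSZ, mul(add(Z, mul(Z, SZ)), SSZ))))))
  step 14: S(S(S(S(S(add(SZ, mul(add(Z, mul(Z, SZ)), SSZ)))))))
  step 15: S(S(S(S(S(S(add(Z, mul(add(Z, mul(Z, SZ)), SSZ))))))))
  step 16: S(S(S(S(S(S(mul(add(Z, mul(Z, SZ)), SSZ)))))))
  step 17: S(S(S(S(S(S(mul(mul(Z, SZ), SSZ)))))))
  step 18: S(S(S(S(S(S(mul(Z, SSZ)))))))
  step 19: S^6(Z)

Term B:
  start: add(SZ, add(SSSZ, SSZ))
  step 1: S(add(Z, add(SSSZ, SSZ)))
  step 2: S(add(SSSZ, SSZ))
  step 3: S(S(add(SSZ, SSZ)))
  step 4: S(S(S(add(SZ, SSZ))))
  step 5: S(S(S(S(add(Z, SSZ)))))
  step 6: S^6(Z)

Answer: SAME — A ⇓ S^6(Z), B ⇓ S^6(Z)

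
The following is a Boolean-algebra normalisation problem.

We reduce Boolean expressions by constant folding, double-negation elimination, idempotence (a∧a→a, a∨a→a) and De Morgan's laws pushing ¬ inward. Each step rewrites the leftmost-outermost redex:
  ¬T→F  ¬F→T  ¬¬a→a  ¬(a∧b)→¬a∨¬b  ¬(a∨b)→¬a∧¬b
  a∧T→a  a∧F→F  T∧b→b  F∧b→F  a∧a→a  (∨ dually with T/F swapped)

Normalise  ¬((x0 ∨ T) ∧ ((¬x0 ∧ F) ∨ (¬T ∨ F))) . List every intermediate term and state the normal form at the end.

  start: ¬((x0 ∨ T) ∧ ((¬x0 ∧ F) ∨ (¬T ∨ F)))
  →1  ¬(x0 ∨ T) ∨ ¬((¬x0 ∧ F) ∨ (¬T ∨ F))
  →2  (¬x0 ∧ ¬T) ∨ ¬((¬x0 ∧ F) ∨ (¬T ∨ F))
  →3  (¬x0 ∧ F) ∨ ¬((¬x0 ∧ F) ∨ (¬T ∨ F))
  →4  F ∨ ¬((¬x0 ∧ F) ∨ (¬T ∨ F))
  →5  ¬((¬x0 ∧ F) ∨ (¬T ∨ F))
  →6  ¬(¬x0 ∧ F) ∧ ¬(¬T ∨ F)
  →7  (¬¬x0 ∨ ¬F) ∧ ¬(¬T ∨ F)
  →8  (x0 ∨ ¬F) ∧ ¬(¬T ∨ F)
  →9  (x0 ∨ T) ∧ ¬(¬T ∨ F)
  →10  T ∧ ¬(¬T ∨ F)
  →11  ¬(¬T ∨ F)
  →12  ¬¬T ∧ ¬F
  →13  T ∧ ¬F
  →14  ¬F
  →15  T

Answer: normal form = T  (in 15 steps)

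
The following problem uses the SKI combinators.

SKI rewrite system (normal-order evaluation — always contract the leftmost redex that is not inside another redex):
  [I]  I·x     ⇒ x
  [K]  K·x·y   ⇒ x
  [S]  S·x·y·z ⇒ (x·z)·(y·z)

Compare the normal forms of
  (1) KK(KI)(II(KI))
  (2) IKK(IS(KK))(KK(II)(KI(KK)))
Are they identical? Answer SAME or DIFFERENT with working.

Answer: SAME — A ⇓ K(KI), B ⇓ K(KI)

Working:
Term A:
  start: KK(KI)(II(KI))
  [1] K(II(KI))
  [2] K(I(KI))
  [3] K(KI)

Term B:
  start: IKK(IS(KK))(KK(II)(KI(KK)))
  [1] KK(IS(KK))(KK(II)(KI(KK)))
  [2] K(KK(II)(KI(KK)))
  [3] K(K(KI(KK)))
  [4] K(KI)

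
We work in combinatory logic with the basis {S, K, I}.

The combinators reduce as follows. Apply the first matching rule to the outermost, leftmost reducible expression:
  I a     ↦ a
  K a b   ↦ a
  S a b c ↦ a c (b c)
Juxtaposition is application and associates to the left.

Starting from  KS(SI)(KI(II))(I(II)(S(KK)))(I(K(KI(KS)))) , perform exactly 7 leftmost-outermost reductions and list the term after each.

  start: KS(SI)(KI(II))(I(II)(S(KK)))(I(K(KI(KS))))
  →1  S(KI(II))(I(II)(S(KK)))(I(K(KI(KS))))
  →2  KI(II)(I(K(KI(KS))))(I(II)(S(KK))(I(K(KI(KS)))))
  →3  I(I(K(KI(KS))))(I(II)(S(KK))(I(K(KI(KS)))))
  →4  I(K(KI(KS)))(I(II)(S(KK))(I(K(KI(KS)))))
  →5  K(KI(KS))(I(II)(S(KK))(I(K(KI(KS)))))
  →6  KI(KS)
  →7  I

Answer: after 7 steps: I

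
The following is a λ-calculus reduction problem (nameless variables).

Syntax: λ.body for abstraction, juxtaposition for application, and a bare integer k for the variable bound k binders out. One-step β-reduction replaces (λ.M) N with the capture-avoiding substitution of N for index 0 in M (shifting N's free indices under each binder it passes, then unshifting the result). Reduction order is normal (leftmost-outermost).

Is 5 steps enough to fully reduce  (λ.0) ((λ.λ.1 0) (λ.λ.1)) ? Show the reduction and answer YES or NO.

  start: (λ.0) ((λ.λ.1 0) (λ.λ.1))
  →1  (λ.λ.1 0) (λ.λ.1)
  →2  λ.(λ.λ.1) 0
  →3  λ.λ.1

Answer: YES — reaches normal form λ.λ.1 in 3 ≤ 5 steps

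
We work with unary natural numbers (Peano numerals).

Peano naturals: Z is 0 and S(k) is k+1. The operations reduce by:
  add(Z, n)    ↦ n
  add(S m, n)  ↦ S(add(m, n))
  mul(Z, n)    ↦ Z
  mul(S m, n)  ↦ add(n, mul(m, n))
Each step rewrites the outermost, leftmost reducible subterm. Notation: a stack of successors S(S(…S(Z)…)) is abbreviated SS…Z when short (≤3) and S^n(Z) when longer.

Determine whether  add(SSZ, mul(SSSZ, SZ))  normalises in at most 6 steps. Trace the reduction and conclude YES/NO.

  start: add(SSZ, mul(SSSZ, SZ))
  step 1: S(add(SZ, mul(SSSZ, SZ)))
  step 2: S(S(add(Z, mul(SSSZ, SZ))))
  step 3: S(S(mul(SSSZ, SZ)))
  step 4: S(S(add(SZ, mul(SSZ, SZ))))
  step 5: S(S(S(add(Z, mul(SSZ, SZ)))))
  step 6: S(S(S(mul(SSZ, SZ))))

Answer: NO — after 6 steps the term is S(S(S(mul(SSZ, SZ)))), not yet normal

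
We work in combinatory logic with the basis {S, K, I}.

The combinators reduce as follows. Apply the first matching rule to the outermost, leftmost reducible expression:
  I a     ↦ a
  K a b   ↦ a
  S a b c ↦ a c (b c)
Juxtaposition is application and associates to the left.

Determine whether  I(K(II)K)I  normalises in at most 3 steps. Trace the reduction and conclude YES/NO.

Answer: NO — after 3 steps the term is II, not yet normal

Derivation:
  start: I(K(II)K)I
  [1] K(II)KI
  [2] III
  [3] II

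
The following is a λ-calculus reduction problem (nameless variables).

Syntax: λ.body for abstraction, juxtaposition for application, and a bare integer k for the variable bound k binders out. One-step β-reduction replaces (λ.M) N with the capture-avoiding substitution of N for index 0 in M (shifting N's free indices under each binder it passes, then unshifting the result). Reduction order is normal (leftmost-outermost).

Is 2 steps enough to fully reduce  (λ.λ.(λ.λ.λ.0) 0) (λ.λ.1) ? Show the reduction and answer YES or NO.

  start: (λ.λ.(λ.λ.λ.0) 0) (λ.λ.1)
  [1] λ.(λ.λ.λ.0) 0
  [2] λ.λ.λ.0

Answer: YES — reaches normal form λ.λ.λ.0 in 2 ≤ 2 steps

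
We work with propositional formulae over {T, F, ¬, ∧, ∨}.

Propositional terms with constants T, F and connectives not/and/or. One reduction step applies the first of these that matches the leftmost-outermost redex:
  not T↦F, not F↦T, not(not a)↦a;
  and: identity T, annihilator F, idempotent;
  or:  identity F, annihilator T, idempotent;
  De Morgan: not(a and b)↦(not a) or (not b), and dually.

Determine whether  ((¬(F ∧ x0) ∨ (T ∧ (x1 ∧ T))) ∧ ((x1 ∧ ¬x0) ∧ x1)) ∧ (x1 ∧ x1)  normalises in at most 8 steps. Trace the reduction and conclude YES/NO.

Answer: YES — reaches normal form ((x1 ∧ ¬x0) ∧ x1) ∧ x1 in 6 ≤ 8 steps

Derivation:
  start: ((¬(F ∧ x0) ∨ (T ∧ (x1 ∧ T))) ∧ ((x1 ∧ ¬x0) ∧ x1)) ∧ (x1 ∧ x1)
  step 1: (((¬F ∨ ¬x0) ∨ (T ∧ (x1 ∧ T))) ∧ ((x1 ∧ ¬x0) ∧ x1)) ∧ (x1 ∧ x1)
  step 2: (((T ∨ ¬x0) ∨ (T ∧ (x1 ∧ T))) ∧ ((x1 ∧ ¬x0) ∧ x1)) ∧ (x1 ∧ x1)
  step 3: ((T ∨ (T ∧ (x1 ∧ T))) ∧ ((x1 ∧ ¬x0) ∧ x1)) ∧ (x1 ∧ x1)
  step 4: (T ∧ ((x1 ∧ ¬x0) ∧ x1)) ∧ (x1 ∧ x1)
  step 5: ((x1 ∧ ¬x0) ∧ x1) ∧ (x1 ∧ x1)
  step 6: ((x1 ∧ ¬x0) ∧ x1) ∧ x1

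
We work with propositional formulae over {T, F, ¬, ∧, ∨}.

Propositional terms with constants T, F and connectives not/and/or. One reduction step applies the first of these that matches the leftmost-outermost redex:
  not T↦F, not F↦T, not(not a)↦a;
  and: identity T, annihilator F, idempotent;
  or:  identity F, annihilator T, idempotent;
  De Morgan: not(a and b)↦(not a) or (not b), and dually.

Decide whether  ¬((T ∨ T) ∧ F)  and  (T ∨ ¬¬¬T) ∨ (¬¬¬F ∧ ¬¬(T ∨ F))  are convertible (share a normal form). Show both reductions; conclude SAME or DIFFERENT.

Term A:
  start: ¬((T ∨ T) ∧ F)
  →1  ¬(T ∨ T) ∨ ¬F
  →2  (¬T ∧ ¬T) ∨ ¬F
  →3  ¬T ∨ ¬F
  →4  F ∨ ¬F
  →5  ¬F
  →6  T

Term B:
  start: (T ∨ ¬¬¬T) ∨ (¬¬¬F ∧ ¬¬(T ∨ F))
  →1  T ∨ (¬¬¬F ∧ ¬¬(T ∨ F))
  →2  T

Answer: SAME — A ⇓ T, B ⇓ T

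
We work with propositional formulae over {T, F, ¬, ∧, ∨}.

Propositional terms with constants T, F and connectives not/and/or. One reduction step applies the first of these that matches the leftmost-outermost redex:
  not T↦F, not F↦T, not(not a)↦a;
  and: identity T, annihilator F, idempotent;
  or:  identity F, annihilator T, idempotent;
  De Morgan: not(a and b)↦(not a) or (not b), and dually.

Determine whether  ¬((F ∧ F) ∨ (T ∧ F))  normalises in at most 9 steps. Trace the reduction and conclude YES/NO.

  start: ¬((F ∧ F) ∨ (T ∧ F))
  →1  ¬(F ∧ F) ∧ ¬(T ∧ F)
  →2  (¬F ∨ ¬F) ∧ ¬(T ∧ F)
  →3  ¬F ∧ ¬(T ∧ F)
  →4  T ∧ ¬(T ∧ F)
  →5  ¬(T ∧ F)
  →6  ¬T ∨ ¬F
  →7  F ∨ ¬F
  →8  ¬F
  →9  T

Answer: YES — reaches normal form T in 9 ≤ 9 steps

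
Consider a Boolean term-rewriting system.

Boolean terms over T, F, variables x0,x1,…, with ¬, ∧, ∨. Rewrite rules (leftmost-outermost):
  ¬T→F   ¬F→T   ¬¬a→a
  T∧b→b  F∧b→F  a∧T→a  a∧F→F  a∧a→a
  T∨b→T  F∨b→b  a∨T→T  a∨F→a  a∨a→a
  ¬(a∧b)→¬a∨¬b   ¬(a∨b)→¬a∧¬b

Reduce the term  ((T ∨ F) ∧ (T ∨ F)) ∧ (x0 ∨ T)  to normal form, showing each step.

Answer: normal form = T  (in 4 steps)

Working:
  start: ((T ∨ F) ∧ (T ∨ F)) ∧ (x0 ∨ T)
  [1] (T ∨ F) ∧ (x0 ∨ T)
  [2] T ∧ (x0 ∨ T)
  [3] x0 ∨ T
  [4] T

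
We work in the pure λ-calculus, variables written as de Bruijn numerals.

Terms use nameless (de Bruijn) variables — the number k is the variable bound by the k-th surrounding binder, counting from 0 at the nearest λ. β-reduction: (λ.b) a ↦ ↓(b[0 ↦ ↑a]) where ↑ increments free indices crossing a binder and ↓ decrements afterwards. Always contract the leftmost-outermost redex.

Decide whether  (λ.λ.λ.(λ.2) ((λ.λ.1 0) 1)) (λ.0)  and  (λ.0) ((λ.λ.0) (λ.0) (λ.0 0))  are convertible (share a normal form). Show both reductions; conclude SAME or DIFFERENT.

Term A:
  start: (λ.λ.λ.(λ.2) ((λ.λ.1 0) 1)) (λ.0)
  [1] λ.λ.(λ.2) ((λ.λ.1 0) 1)
  [2] λ.λ.1

Term B:
  start: (λ.0) ((λ.λ.0) (λ.0) (λ.0 0))
  [1] (λ.λ.0) (λ.0) (λ.0 0)
  [2] (λ.0) (λ.0 0)
  [3] λ.0 0

Answer: DIFFERENT — A ⇓ λ.λ.1, B ⇓ λ.0 0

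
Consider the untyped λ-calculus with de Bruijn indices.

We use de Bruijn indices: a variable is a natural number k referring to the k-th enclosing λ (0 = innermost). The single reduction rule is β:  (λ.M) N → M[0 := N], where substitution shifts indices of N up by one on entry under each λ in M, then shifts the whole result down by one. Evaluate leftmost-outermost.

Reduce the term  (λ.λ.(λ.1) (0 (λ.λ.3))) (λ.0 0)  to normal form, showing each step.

  start: (λ.λ.(λ.1) (0 (λ.λ.3))) (λ.0 0)
  [1] λ.(λ.1) (0 (λ.λ.λ.0 0))
  [2] λ.0

Answer: normal form = λ.0  (in 2 steps)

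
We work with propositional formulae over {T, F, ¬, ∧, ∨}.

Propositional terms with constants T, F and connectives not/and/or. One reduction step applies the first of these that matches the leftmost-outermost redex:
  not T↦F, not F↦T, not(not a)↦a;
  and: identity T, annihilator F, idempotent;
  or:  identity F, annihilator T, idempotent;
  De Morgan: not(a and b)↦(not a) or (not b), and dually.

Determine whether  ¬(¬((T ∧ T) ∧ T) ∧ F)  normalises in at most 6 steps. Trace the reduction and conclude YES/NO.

  start: ¬(¬((T ∧ T) ∧ T) ∧ F)
  step 1: ¬¬((T ∧ T) ∧ T) ∨ ¬F
  step 2: ((T ∧ T) ∧ T) ∨ ¬F
  step 3: (T ∧ T) ∨ ¬F
  step 4: T ∨ ¬F
  step 5: T

Answer: YES — reaches normal form T in 5 ≤ 6 steps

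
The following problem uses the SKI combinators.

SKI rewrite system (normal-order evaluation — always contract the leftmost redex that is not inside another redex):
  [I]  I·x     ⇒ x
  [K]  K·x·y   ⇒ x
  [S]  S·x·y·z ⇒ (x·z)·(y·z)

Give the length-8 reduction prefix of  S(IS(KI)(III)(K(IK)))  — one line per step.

Answer: after 8 steps: S(KK)

Derivation:
  start: S(IS(KI)(III)(K(IK)))
  →1  S(S(KI)(III)(K(IK)))
  →2  S(KI(K(IK))(III(K(IK))))
  →3  S(I(III(K(IK))))
  →4  S(III(K(IK)))
  →5  S(II(K(IK)))
  →6  S(I(K(IK)))
  →7  S(K(IK))
  →8  S(KK)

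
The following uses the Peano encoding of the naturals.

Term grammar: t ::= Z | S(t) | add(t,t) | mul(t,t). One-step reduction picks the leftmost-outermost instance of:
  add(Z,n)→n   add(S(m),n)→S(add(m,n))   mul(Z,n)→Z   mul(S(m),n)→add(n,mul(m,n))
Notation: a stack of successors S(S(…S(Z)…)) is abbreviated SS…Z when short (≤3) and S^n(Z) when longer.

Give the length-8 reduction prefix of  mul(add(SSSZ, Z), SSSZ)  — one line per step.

Answer: after 8 steps: S(S(S(add(SSSZ, mul(add(SZ, Z), SSSZ)))))

Working:
  start: mul(add(SSSZ, Z), SSSZ)
  step 1: mul(S(add(SSZ, Z)), SSSZ)
  step 2: add(SSSZ, mul(add(SSZ, Z), SSSZ))
  step 3: S(add(SSZ, mul(add(SSZ, Z), SSSZ)))
  step 4: S(S(add(SZ, mul(add(SSZ, Z), SSSZ))))
  step 5: S(S(S(add(Z, mul(add(SSZ, Z), SSSZ)))))
  step 6: S(S(S(mul(add(SSZ, Z), SSSZ))))
  step 7: S(S(S(mul(S(add(SZ, Z)), SSSZ))))
  step 8: S(S(S(add(SSSZ, mul(add(SZ, Z), SSSZ)))))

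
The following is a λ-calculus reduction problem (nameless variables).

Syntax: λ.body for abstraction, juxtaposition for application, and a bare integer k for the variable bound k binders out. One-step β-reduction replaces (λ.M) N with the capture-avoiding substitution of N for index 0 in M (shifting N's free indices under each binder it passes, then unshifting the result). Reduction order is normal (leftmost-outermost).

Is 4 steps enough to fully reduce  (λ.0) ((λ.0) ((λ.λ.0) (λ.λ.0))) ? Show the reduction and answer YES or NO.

Answer: YES — reaches normal form λ.0 in 3 ≤ 4 steps

Working:
  start: (λ.0) ((λ.0) ((λ.λ.0) (λ.λ.0)))
  step 1: (λ.0) ((λ.λ.0) (λ.λ.0))
  step 2: (λ.λ.0) (λ.λ.0)
  step 3: λ.0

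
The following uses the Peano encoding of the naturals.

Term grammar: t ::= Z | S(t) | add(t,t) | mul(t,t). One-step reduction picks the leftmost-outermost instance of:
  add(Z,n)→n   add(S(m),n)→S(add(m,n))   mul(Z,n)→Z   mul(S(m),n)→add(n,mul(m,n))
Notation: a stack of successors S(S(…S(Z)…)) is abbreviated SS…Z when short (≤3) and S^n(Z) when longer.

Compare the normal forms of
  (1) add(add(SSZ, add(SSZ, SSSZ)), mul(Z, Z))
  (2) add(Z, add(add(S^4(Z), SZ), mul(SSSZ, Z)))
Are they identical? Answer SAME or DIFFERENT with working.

Answer: DIFFERENT — A ⇓ S^7(Z), B ⇓ S^5(Z)

Working:
Term A:
  start: add(add(SSZ, add(SSZ, SSSZ)), mul(Z, Z))
  step 1: add(S(add(SZ, add(SSZ, SSSZ))), mul(Z, Z))
  step 2: S(add(add(SZ, add(SSZ, SSSZ)), mul(Z, Z)))
  step 3: S(add(S(add(Z, add(SSZ, SSSZ))), mul(Z, Z)))
  step 4: S(S(add(add(Z, add(SSZ, SSSZ)), mul(Z, Z))))
  step 5: S(S(add(add(SSZ, SSSZ), mul(Z, Z))))
  step 6: S(S(add(S(add(SZ, SSSZ)), mul(Z, Z))))
  step 7: S(S(S(add(add(SZ, SSSZ), mul(Z, Z)))))
  step 8: S(S(S(add(S(add(Z, SSSZ)), mul(Z, Z)))))
  step 9: S(S(S(S(add(add(Z, SSSZ), mul(Z, Z))))))
  step 10: S(S(S(S(add(SSSZ, mul(Z, Z))))))
  step 11: S(S(S(S(S(add(SSZ, mul(Z, Z)))))))
  step 12: S(S(S(S(S(S(add(SZ, mul(Z, Z))))))))
  step 13: S(S(S(S(S(S(S(add(Z, mul(Z, Z)))))))))
  step 14: S(S(S(S(S(S(S(mul(Z, Z))))))))
  step 15: S^7(Z)

Term B:
  start: add(Z, add(add(S^4(Z), SZ), mul(SSSZ, Z)))
  step 1: add(add(S^4(Z), SZ), mul(SSSZ, Z))
  step 2: add(S(add(SSSZ, SZ)), mul(SSSZ, Z))
  step 3: S(add(add(SSSZ, SZ), mul(SSSZ, Z)))
  step 4: S(add(S(add(SSZ, SZ)), mul(SSSZ, Z)))
  step 5: S(S(add(add(SSZ, SZ), mul(SSSZ, Z))))
  step 6: S(S(add(S(add(SZ, SZ)), mul(SSSZ, Z))))
  step 7: S(S(S(add(add(SZ, SZ), mul(SSSZ, Z)))))
  step 8: S(S(S(add(S(add(Z, SZ)), mul(SSSZ, Z)))))
  step 9: S(S(S(S(add(add(Z, SZ), mul(SSSZ, Z))))))
  step 10: S(S(S(S(add(SZ, mul(SSSZ, Z))))))
  step 11: S(S(S(S(S(add(Z, mul(SSSZ, Z)))))))
  step 12: S(S(S(S(S(mul(SSSZ, Z))))))
  step 13: S(S(S(S(S(add(Z, mul(SSZ, Z)))))))
  step 14: S(S(S(S(S(mul(SSZ, Z))))))
  step 15: S(S(S(S(S(add(Z, mul(SZ, Z)))))))
  step 16: S(S(S(S(S(mul(SZ, Z))))))
  step 17: S(S(S(S(S(add(Z, mul(Z, Z)))))))
  step 18: S(S(S(S(S(mul(Z, Z))))))
  step 19: S^5(Z)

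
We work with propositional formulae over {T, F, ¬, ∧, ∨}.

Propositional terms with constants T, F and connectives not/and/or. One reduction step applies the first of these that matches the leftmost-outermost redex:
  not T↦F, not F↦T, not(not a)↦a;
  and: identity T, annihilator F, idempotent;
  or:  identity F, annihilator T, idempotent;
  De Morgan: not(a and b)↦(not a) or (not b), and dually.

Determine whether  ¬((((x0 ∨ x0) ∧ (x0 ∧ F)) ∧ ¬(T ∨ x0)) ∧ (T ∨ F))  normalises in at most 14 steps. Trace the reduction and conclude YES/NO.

  start: ¬((((x0 ∨ x0) ∧ (x0 ∧ F)) ∧ ¬(T ∨ x0)) ∧ (T ∨ F))
  step 1: ¬(((x0 ∨ x0) ∧ (x0 ∧ F)) ∧ ¬(T ∨ x0)) ∨ ¬(T ∨ F)
  step 2: (¬((x0 ∨ x0) ∧ (x0 ∧ F)) ∨ ¬¬(T ∨ x0)) ∨ ¬(T ∨ F)
  step 3: ((¬(x0 ∨ x0) ∨ ¬(x0 ∧ F)) ∨ ¬¬(T ∨ x0)) ∨ ¬(T ∨ F)
  step 4: (((¬x0 ∧ ¬x0) ∨ ¬(x0 ∧ F)) ∨ ¬¬(T ∨ x0)) ∨ ¬(T ∨ F)
  step 5: ((¬x0 ∨ ¬(x0 ∧ F)) ∨ ¬¬(T ∨ x0)) ∨ ¬(T ∨ F)
  step 6: ((¬x0 ∨ (¬x0 ∨ ¬F)) ∨ ¬¬(T ∨ x0)) ∨ ¬(T ∨ F)
  step 7: ((¬x0 ∨ (¬x0 ∨ T)) ∨ ¬¬(T ∨ x0)) ∨ ¬(T ∨ F)
  step 8: ((¬x0 ∨ T) ∨ ¬¬(T ∨ x0)) ∨ ¬(T ∨ F)
  step 9: (T ∨ ¬¬(T ∨ x0)) ∨ ¬(T ∨ F)
  step 10: T ∨ ¬(T ∨ F)
  step 11: T

Answer: YES — reaches normal form T in 11 ≤ 14 steps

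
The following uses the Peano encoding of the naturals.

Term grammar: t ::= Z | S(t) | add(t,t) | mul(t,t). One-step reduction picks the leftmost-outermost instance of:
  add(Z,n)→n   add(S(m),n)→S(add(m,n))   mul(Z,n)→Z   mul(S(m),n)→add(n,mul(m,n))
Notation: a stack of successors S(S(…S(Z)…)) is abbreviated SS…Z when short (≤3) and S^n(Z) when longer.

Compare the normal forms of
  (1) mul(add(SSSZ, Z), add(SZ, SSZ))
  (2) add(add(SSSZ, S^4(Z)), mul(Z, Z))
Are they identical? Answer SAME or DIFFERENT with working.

Answer: DIFFERENT — A ⇓ S^9(Z), B ⇓ S^7(Z)

Derivation:
Term A:
  start: mul(add(SSSZ, Z), add(SZ, SSZ))
  step 1: mul(S(add(SSZ, Z)), add(SZ, SSZ))
  step 2: add(add(SZ, SSZ), mul(add(SSZ, Z), add(SZ, SSZ)))
  step 3: add(S(add(Z, SSZ)), mul(add(SSZ, Z), add(SZ, SSZ)))
  step 4: S(add(add(Z, SSZ), mul(add(SSZ, Z), add(SZ, SSZ))))
  step 5: S(add(SSZ, mul(add(SSZ, Z), add(SZ, SSZ))))
  step 6: S(S(add(SZ, mul(add(SSZ, Z), add(SZ, SSZ)))))
  step 7: S(S(S(add(Z, mul(add(SSZ, Z), add(SZ, SSZ))))))
  step 8: S(S(S(mul(add(SSZ, Z), add(SZ, SSZ)))))
  step 9: S(S(S(mul(S(add(SZ, Z)), add(SZ, SSZ)))))
  step 10: S(S(S(add(add(SZ, SSZ), mul(add(SZ, Z), add(SZ, SSZ))))))
  step 11: S(S(S(add(S(add(Z, SSZ)), mul(add(SZ, Z), add(SZ, SSZ))))))
  step 12: S(S(S(S(add(add(Z, SSZ), mul(add(SZ, Z), add(SZ, SSZ)))))))
  step 13: S(S(S(S(add(SSZ, mul(add(SZ, Z), add(SZ, SSZ)))))))
  step 14: S(S(S(S(S(add(SZ, mul(add(SZ, Z), add(SZ, SSZ))))))))
  step 15: S(S(S(S(S(S(add(Z, mul(add(SZ, Z), add(SZ, SSZ)))))))))
  step 16: S(S(S(S(S(S(mul(add(SZ, Z), add(SZ, SSZ))))))))
  step 17: S(S(S(S(S(S(mul(S(add(Z, Z)), add(SZ, SSZ))))))))
  step 18: S(S(S(S(S(S(add(add(SZ, SSZ), mul(add(Z, Z), add(SZ, SSZ)))))))))
  step 19: S(S(S(S(S(S(add(S(add(Z, SSZ)), mul(add(Z, Z), add(SZ, SSZ)))))))))
  step 20: S(S(S(S(S(S(S(add(add(Z, SSZ), mul(add(Z, Z), add(SZ, SSZ))))))))))
  step 21: S(S(S(S(S(S(S(add(SSZ, mul(add(Z, Z), add(SZ, SSZ))))))))))
  step 22: S(S(S(S(S(S(S(S(add(SZ, mul(add(Z, Z), add(SZ, SSZ)))))))))))
  step 23: S(S(S(S(S(S(S(S(S(add(Z, mul(add(Z, Z), add(SZ, SSZ))))))))))))
  step 24: S(S(S(S(S(S(S(S(S(mul(add(Z, Z), add(SZ, SSZ)))))))))))
  step 25: S(S(S(S(S(S(S(S(S(mul(Z, add(SZ, SSZ)))))))))))
  step 26: S^9(Z)

Term B:
  start: add(add(SSSZ, S^4(Z)), mul(Z, Z))
  step 1: add(S(add(SSZ, S^4(Z))), mul(Z, Z))
  step 2: S(add(add(SSZ, S^4(Z)), mul(Z, Z)))
  step 3: S(add(S(add(SZ, S^4(Z))), mul(Z, Z)))
  step 4: S(S(add(add(SZ, S^4(Z)), mul(Z, Z))))
  step 5: S(S(add(S(add(Z, S^4(Z))), mul(Z, Z))))
  step 6: S(S(S(add(add(Z, S^4(Z)), mul(Z, Z)))))
  step 7: S(S(S(add(S^4(Z), mul(Z, Z)))))
  step 8: S(S(S(S(add(SSSZ, mul(Z, Z))))))
  step 9: S(S(S(S(S(add(SSZ, mul(Z, Z)))))))
  step 10: S(S(S(S(S(S(add(SZ, mul(Z, Z))))))))
  step 11: S(S(S(S(S(S(S(add(Z, mul(Z, Z)))))))))
  step 12: S(S(S(S(S(S(S(mul(Z, Z))))))))
  step 13: S^7(Z)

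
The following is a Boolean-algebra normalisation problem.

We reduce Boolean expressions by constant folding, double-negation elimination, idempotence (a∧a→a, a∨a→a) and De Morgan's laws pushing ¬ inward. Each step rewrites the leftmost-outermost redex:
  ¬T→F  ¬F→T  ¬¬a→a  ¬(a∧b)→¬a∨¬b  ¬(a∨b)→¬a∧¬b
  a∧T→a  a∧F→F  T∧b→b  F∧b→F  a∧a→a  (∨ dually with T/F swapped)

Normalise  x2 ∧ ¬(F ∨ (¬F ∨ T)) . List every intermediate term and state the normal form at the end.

  start: x2 ∧ ¬(F ∨ (¬F ∨ T))
  [1] x2 ∧ (¬F ∧ ¬(¬F ∨ T))
  [2] x2 ∧ (T ∧ ¬(¬F ∨ T))
  [3] x2 ∧ ¬(¬F ∨ T)
  [4] x2 ∧ (¬¬F ∧ ¬T)
  [5] x2 ∧ (F ∧ ¬T)
  [6] x2 ∧ F
  [7] F

Answer: normal form = F  (in 7 steps)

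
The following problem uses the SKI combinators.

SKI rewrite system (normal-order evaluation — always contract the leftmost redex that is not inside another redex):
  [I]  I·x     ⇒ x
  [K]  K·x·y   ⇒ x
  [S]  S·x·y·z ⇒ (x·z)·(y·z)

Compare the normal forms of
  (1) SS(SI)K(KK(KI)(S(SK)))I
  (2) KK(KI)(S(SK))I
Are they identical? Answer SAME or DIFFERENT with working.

Term A:
  start: SS(SI)K(KK(KI)(S(SK)))I
  step 1: SK(SIK)(KK(KI)(S(SK)))I
  step 2: K(KK(KI)(S(SK)))(SIK(KK(KI)(S(SK))))I
  step 3: KK(KI)(S(SK))I
  step 4: K(S(SK))I
  step 5: S(SK)

Term B:
  start: KK(KI)(S(SK))I
  step 1: K(S(SK))I
  step 2: S(SK)

Answer: SAME — A ⇓ S(SK), B ⇓ S(SK)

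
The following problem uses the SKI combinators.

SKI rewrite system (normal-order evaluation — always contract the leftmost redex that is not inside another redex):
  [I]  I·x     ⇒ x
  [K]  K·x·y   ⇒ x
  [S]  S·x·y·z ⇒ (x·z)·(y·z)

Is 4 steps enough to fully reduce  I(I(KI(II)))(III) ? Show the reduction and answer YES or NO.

  start: I(I(KI(II)))(III)
  →1  I(KI(II))(III)
  →2  KI(II)(III)
  →3  I(III)
  →4  III

Answer: NO — after 4 steps the term is III, not yet normal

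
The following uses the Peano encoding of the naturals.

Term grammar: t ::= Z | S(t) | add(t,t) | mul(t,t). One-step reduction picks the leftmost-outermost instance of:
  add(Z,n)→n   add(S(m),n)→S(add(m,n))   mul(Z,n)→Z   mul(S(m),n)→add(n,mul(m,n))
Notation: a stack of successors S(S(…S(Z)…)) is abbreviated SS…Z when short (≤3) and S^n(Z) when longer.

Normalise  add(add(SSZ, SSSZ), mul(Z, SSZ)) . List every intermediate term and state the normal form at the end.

  start: add(add(SSZ, SSSZ), mul(Z, SSZ))
  [1] add(S(add(SZ, SSSZ)), mul(Z, SSZ))
  [2] S(add(add(SZ, SSSZ), mul(Z, SSZ)))
  [3] S(add(S(add(Z, SSSZ)), mul(Z, SSZ)))
  [4] S(S(add(add(Z, SSSZ), mul(Z, SSZ))))
  [5] S(S(add(SSSZ, mul(Z, SSZ))))
  [6] S(S(S(add(SSZ, mul(Z, SSZ)))))
  [7] S(S(S(S(add(SZ, mul(Z, SSZ))))))
  [8] S(S(S(S(S(add(Z, mul(Z, SSZ)))))))
  [9] S(S(S(S(S(mul(Z, SSZ))))))
  [10] S^5(Z)

Answer: normal form = S^5(Z)  (in 10 steps)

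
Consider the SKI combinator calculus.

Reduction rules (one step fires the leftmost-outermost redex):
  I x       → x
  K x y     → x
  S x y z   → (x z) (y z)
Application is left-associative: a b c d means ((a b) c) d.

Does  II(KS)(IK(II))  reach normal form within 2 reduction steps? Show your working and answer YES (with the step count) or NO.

Answer: NO — after 2 steps the term is KS(IK(II)), not yet normal

Reduction:
  start: II(KS)(IK(II))
  step 1: I(KS)(IK(II))
  step 2: KS(IK(II))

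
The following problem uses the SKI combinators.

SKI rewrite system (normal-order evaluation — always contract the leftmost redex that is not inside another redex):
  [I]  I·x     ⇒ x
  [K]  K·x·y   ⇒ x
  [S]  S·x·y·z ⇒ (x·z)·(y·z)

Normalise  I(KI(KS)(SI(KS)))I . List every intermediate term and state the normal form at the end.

Answer: normal form = S  (in 7 steps)

Working:
  start: I(KI(KS)(SI(KS)))I
  [1] KI(KS)(SI(KS))I
  [2] I(SI(KS))I
  [3] SI(KS)I
  [4] II(KSI)
  [5] I(KSI)
  [6] KSI
  [7] S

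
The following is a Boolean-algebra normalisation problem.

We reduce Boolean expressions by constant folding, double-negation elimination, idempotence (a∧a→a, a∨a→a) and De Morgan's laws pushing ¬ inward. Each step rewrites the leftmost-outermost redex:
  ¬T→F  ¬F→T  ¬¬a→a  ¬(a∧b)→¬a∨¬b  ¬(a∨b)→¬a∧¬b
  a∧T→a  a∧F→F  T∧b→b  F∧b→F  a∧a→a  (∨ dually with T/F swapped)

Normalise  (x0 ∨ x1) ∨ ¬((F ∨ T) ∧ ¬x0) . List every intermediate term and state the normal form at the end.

Answer: normal form = (x0 ∨ x1) ∨ x0  (in 7 steps)

Reduction:
  start: (x0 ∨ x1) ∨ ¬((F ∨ T) ∧ ¬x0)
  →1  (x0 ∨ x1) ∨ (¬(F ∨ T) ∨ ¬¬x0)
  →2  (x0 ∨ x1) ∨ ((¬F ∧ ¬T) ∨ ¬¬x0)
  →3  (x0 ∨ x1) ∨ ((T ∧ ¬T) ∨ ¬¬x0)
  →4  (x0 ∨ x1) ∨ (¬T ∨ ¬¬x0)
  →5  (x0 ∨ x1) ∨ (F ∨ ¬¬x0)
  →6  (x0 ∨ x1) ∨ ¬¬x0
  →7  (x0 ∨ x1) ∨ x0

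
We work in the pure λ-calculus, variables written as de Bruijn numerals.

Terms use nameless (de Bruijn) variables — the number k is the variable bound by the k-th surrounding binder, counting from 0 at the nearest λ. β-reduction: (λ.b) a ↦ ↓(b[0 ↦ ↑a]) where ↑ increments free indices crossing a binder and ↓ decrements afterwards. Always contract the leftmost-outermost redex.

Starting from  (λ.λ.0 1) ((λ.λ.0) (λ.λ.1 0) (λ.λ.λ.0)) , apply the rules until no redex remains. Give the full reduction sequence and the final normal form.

  start: (λ.λ.0 1) ((λ.λ.0) (λ.λ.1 0) (λ.λ.λ.0))
  →1  λ.0 ((λ.λ.0) (λ.λ.1 0) (λ.λ.λ.0))
  →2  λ.0 ((λ.0) (λ.λ.λ.0))
  →3  λ.0 (λ.λ.λ.0)

Answer: normal form = λ.0 (λ.λ.λ.0)  (in 3 steps)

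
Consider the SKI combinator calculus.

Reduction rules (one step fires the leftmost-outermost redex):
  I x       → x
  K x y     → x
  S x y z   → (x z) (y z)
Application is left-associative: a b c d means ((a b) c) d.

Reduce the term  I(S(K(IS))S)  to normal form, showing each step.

Answer: normal form = S(KS)S  (in 2 steps)

Reduction:
  start: I(S(K(IS))S)
  step 1: S(K(IS))S
  step 2: S(KS)S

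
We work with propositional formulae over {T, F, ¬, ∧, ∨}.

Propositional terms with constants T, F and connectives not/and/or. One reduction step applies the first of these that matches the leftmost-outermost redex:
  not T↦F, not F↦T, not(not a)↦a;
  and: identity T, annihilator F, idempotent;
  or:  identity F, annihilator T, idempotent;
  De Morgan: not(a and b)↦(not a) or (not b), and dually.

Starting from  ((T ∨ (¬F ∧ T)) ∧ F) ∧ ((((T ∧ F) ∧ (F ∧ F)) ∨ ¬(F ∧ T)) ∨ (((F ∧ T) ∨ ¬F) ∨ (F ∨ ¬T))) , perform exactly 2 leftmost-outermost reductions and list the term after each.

  start: ((T ∨ (¬F ∧ T)) ∧ F) ∧ ((((T ∧ F) ∧ (F ∧ F)) ∨ ¬(F ∧ T)) ∨ (((F ∧ T) ∨ ¬F) ∨ (F ∨ ¬T)))
  →1  F ∧ ((((T ∧ F) ∧ (F ∧ F)) ∨ ¬(F ∧ T)) ∨ (((F ∧ T) ∨ ¬F) ∨ (F ∨ ¬T)))
  →2  F

Answer: after 2 steps: F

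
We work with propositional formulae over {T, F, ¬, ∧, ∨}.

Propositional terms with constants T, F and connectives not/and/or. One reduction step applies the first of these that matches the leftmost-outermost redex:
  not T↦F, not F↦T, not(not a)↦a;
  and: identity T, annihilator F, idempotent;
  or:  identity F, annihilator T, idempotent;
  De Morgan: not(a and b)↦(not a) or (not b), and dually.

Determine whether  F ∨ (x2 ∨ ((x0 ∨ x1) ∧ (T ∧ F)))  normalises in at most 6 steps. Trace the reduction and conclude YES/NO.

Answer: YES — reaches normal form x2 in 4 ≤ 6 steps

Derivation:
  start: F ∨ (x2 ∨ ((x0 ∨ x1) ∧ (T ∧ F)))
  step 1: x2 ∨ ((x0 ∨ x1) ∧ (T ∧ F))
  step 2: x2 ∨ ((x0 ∨ x1) ∧ F)
  step 3: x2 ∨ F
  step 4: x2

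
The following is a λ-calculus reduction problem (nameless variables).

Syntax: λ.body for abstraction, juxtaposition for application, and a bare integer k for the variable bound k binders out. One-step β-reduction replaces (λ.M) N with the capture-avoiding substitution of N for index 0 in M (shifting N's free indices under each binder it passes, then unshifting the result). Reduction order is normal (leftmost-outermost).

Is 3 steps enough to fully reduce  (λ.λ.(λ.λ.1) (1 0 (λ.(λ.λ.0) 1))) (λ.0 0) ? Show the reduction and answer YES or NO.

Answer: NO — after 3 steps the term is λ.λ.1 1 (λ.(λ.λ.0) 2), not yet normal

Reduction:
  start: (λ.λ.(λ.λ.1) (1 0 (λ.(λ.λ.0) 1))) (λ.0 0)
  [1] λ.(λ.λ.1) ((λ.0 0) 0 (λ.(λ.λ.0) 1))
  [2] λ.λ.(λ.0 0) 1 (λ.(λ.λ.0) 2)
  [3] λ.λ.1 1 (λ.(λ.λ.0) 2)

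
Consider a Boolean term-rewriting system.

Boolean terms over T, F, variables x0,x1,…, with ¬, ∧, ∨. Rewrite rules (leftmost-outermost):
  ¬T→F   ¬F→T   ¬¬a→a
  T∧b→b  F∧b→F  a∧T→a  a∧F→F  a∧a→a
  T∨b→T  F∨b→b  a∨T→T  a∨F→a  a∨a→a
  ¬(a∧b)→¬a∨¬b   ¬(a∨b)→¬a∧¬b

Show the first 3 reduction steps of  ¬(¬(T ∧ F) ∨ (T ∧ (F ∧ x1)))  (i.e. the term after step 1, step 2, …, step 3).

Answer: after 3 steps: F ∧ ¬(T ∧ (F ∧ x1))

Derivation:
  start: ¬(¬(T ∧ F) ∨ (T ∧ (F ∧ x1)))
  [1] ¬¬(T ∧ F) ∧ ¬(T ∧ (F ∧ x1))
  [2] (T ∧ F) ∧ ¬(T ∧ (F ∧ x1))
  [3] F ∧ ¬(T ∧ (F ∧ x1))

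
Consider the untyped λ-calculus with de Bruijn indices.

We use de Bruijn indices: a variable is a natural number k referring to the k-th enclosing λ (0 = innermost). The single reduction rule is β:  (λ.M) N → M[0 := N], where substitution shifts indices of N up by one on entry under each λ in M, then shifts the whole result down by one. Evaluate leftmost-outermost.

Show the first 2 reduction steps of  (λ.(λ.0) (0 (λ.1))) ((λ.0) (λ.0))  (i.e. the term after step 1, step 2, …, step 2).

  start: (λ.(λ.0) (0 (λ.1))) ((λ.0) (λ.0))
  step 1: (λ.0) ((λ.0) (λ.0) (λ.(λ.0) (λ.0)))
  step 2: (λ.0) (λ.0) (λ.(λ.0) (λ.0))

Answer: after 2 steps: (λ.0) (λ.0) (λ.(λ.0) (λ.0))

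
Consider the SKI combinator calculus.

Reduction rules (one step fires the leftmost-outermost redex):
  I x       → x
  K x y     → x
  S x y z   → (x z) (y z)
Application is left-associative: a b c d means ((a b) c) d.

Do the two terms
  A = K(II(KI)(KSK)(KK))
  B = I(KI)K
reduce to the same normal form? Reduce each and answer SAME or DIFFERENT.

Term A:
  start: K(II(KI)(KSK)(KK))
  →1  K(I(KI)(KSK)(KK))
  →2  K(KI(KSK)(KK))
  →3  K(I(KK))
  →4  K(KK)

Term B:
  start: I(KI)K
  →1  KIK
  →2  I

Answer: DIFFERENT — A ⇓ K(KK), B ⇓ I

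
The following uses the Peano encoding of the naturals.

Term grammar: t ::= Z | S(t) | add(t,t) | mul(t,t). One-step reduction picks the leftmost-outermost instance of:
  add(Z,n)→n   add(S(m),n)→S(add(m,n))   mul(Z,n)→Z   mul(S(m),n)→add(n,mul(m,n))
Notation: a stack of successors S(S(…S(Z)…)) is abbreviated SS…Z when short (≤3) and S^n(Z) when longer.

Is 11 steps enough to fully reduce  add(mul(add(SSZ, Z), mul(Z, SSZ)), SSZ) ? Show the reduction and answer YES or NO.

  start: add(mul(add(SSZ, Z), mul(Z, SSZ)), SSZ)
  →1  add(mul(S(add(SZ, Z)), mul(Z, SSZ)), SSZ)
  →2  add(add(mul(Z, SSZ), mul(add(SZ, Z), mul(Z, SSZ))), SSZ)
  →3  add(add(Z, mul(add(SZ, Z), mul(Z, SSZ))), SSZ)
  →4  add(mul(add(SZ, Z), mul(Z, SSZ)), SSZ)
  →5  add(mul(S(add(Z, Z)), mul(Z, SSZ)), SSZ)
  →6  add(add(mul(Z, SSZ), mul(add(Z, Z), mul(Z, SSZ))), SSZ)
  →7  add(add(Z, mul(add(Z, Z), mul(Z, SSZ))), SSZ)
  →8  add(mul(add(Z, Z), mul(Z, SSZ)), SSZ)
  →9  add(mul(Z, mul(Z, SSZ)), SSZ)
  →10  add(Z, SSZ)
  →11  SSZ

Answer: YES — reaches normal form SSZ in 11 ≤ 11 steps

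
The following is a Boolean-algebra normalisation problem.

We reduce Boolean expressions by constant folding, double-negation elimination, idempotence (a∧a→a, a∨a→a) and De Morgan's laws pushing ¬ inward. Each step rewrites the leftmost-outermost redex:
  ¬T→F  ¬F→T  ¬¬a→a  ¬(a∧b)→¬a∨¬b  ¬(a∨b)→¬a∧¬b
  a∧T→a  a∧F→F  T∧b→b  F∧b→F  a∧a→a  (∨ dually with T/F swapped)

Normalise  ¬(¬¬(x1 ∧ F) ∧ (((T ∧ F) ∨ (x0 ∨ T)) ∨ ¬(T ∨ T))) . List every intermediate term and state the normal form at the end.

Answer: normal form = T  (in 6 steps)

Derivation:
  start: ¬(¬¬(x1 ∧ F) ∧ (((T ∧ F) ∨ (x0 ∨ T)) ∨ ¬(T ∨ T)))
  →1  ¬¬¬(x1 ∧ F) ∨ ¬(((T ∧ F) ∨ (x0 ∨ T)) ∨ ¬(T ∨ T))
  →2  ¬(x1 ∧ F) ∨ ¬(((T ∧ F) ∨ (x0 ∨ T)) ∨ ¬(T ∨ T))
  →3  (¬x1 ∨ ¬F) ∨ ¬(((T ∧ F) ∨ (x0 ∨ T)) ∨ ¬(T ∨ T))
  →4  (¬x1 ∨ T) ∨ ¬(((T ∧ F) ∨ (x0 ∨ T)) ∨ ¬(T ∨ T))
  →5  T ∨ ¬(((T ∧ F) ∨ (x0 ∨ T)) ∨ ¬(T ∨ T))
  →6  T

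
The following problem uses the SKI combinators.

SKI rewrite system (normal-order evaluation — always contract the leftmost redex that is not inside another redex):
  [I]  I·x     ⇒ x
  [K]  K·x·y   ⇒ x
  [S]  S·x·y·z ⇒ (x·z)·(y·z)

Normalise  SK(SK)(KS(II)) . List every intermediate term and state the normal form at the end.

  start: SK(SK)(KS(II))
  [1] K(KS(II))(SK(KS(II)))
  [2] KS(II)
  [3] S

Answer: normal form = S  (in 3 steps)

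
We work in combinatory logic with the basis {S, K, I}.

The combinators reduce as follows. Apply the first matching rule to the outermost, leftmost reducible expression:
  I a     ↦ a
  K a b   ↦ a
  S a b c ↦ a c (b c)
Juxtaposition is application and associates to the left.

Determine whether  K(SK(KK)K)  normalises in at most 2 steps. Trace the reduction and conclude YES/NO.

Answer: YES — reaches normal form KK in 2 ≤ 2 steps

Reduction:
  start: K(SK(KK)K)
  step 1: K(KK(KKK))
  step 2: KK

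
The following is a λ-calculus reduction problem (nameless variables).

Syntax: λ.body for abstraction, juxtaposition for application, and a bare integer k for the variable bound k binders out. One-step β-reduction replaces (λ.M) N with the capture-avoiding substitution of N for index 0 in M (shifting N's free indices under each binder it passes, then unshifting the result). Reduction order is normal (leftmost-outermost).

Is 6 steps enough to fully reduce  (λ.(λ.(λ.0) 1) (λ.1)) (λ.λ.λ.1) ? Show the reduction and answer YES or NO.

  start: (λ.(λ.(λ.0) 1) (λ.1)) (λ.λ.λ.1)
  [1] (λ.(λ.0) (λ.λ.λ.1)) (λ.λ.λ.λ.1)
  [2] (λ.0) (λ.λ.λ.1)
  [3] λ.λ.λ.1

Answer: YES — reaches normal form λ.λ.λ.1 in 3 ≤ 6 steps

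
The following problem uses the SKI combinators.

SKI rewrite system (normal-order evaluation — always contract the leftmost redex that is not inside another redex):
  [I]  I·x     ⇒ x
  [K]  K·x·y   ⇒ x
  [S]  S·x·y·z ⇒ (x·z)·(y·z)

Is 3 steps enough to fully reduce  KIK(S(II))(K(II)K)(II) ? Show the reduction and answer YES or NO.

  start: KIK(S(II))(K(II)K)(II)
  →1  I(S(II))(K(II)K)(II)
  →2  S(II)(K(II)K)(II)
  →3  II(II)(K(II)K(II))

Answer: NO — after 3 steps the term is II(II)(K(II)K(II)), not yet normal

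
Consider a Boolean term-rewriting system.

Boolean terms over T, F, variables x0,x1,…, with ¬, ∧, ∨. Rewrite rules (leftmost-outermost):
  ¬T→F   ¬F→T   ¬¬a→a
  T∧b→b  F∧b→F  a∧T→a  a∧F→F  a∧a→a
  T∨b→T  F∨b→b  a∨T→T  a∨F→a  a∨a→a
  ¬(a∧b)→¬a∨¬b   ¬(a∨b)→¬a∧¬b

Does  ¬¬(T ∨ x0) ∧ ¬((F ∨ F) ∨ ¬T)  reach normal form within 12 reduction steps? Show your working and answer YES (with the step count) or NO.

  start: ¬¬(T ∨ x0) ∧ ¬((F ∨ F) ∨ ¬T)
  [1] (T ∨ x0) ∧ ¬((F ∨ F) ∨ ¬T)
  [2] T ∧ ¬((F ∨ F) ∨ ¬T)
  [3] ¬((F ∨ F) ∨ ¬T)
  [4] ¬(F ∨ F) ∧ ¬¬T
  [5] (¬F ∧ ¬F) ∧ ¬¬T
  [6] ¬F ∧ ¬¬T
  [7] T ∧ ¬¬T
  [8] ¬¬T
  [9] T

Answer: YES — reaches normal form T in 9 ≤ 12 steps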